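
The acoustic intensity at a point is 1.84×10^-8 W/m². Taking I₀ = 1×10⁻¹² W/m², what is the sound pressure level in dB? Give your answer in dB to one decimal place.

Dividing by I₀ shifts the exponent by 12: I/I₀ = 1.84×10^4.
L = 10·(0.2648 + 4) = 42.65 dB.

42.6 dB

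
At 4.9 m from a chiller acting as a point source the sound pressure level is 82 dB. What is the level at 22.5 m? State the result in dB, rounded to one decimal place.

Point-source attenuation: ΔL = 20·log₁₀(r₂/r₁) = 20·log₁₀(22.5/4.9) = 13.240 dB.
L₂ = 82 − 20·log₁₀(22.5/4.9) = 82 − 13.240 = 68.76 dB.

68.8 dB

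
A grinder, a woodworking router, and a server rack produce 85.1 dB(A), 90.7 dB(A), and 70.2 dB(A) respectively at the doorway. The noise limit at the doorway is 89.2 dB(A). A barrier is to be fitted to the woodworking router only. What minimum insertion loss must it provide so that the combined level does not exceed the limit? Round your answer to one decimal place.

The untreated sources together contribute 10^(85.1/10) + 10^(70.2/10) = 3.341e+08, i.e. 85.24 dB(A).
The limit corresponds to 10^(89.2/10) = 8.318e+08; subtracting the fixed part leaves 4.977e+08 for the woodworking router, i.e. 86.97 dB(A).
Required insertion loss = 90.7 − 86.97 = 3.73 dB.

3.7 dB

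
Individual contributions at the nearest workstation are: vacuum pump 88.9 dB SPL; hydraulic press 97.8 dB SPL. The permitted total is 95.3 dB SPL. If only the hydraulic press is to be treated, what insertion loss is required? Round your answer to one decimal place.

3.6 dB

Everything except the hydraulic press sums to 10^(88.9/10) = 7.762e+08 in linear terms, 88.90 dB SPL.
The limit corresponds to 10^(95.3/10) = 3.388e+09; subtracting the fixed part leaves 2.612e+09 for the hydraulic press, i.e. 94.17 dB SPL.
So the hydraulic press must be reduced from 97.8 to 94.17 dB SPL: IL = 3.63 dB.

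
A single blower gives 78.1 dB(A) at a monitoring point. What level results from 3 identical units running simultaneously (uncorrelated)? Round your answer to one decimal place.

With 3 equal, uncorrelated contributions the intensity is 3× that of one unit, giving a rise of 10·log₁₀ 3.
L_total = 78.1 + 10·log₁₀(3) = 78.1 + 4.771 = 82.87 dB(A).

82.9 dB(A)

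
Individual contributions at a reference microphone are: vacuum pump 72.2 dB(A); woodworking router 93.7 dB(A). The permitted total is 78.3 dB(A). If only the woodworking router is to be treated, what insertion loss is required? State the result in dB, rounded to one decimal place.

Everything except the woodworking router sums to 10^(72.2/10) = 1.660e+07 in linear terms, 72.20 dB(A).
The limit corresponds to 10^(78.3/10) = 6.761e+07; subtracting the fixed part leaves 5.101e+07 for the woodworking router, i.e. 77.08 dB(A).
Required insertion loss = 93.7 − 77.08 = 16.62 dB.

16.6 dB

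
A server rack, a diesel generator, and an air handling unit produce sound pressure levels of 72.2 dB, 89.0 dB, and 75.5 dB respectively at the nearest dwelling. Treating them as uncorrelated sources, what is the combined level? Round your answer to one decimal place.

89.3 dB

For uncorrelated sources the intensities add, so convert each level to linear form, sum, and take 10·log₁₀ of the total.
Σ 10^(L/10) = 10^(72.2/10) + 10^(89.0/10) + 10^(75.5/10) = 8.464e+08.
L_total = 10·log₁₀(8.464e+08) = 89.28 dB.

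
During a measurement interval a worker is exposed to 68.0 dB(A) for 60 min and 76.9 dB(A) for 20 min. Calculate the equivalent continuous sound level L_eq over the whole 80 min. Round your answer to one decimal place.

72.3 dB(A)

Weight each interval's intensity by its duration and average over T = 80 min:
Σ tᵢ·10^(Lᵢ/10) = 60·10^(68.0/10) + 20·10^(76.9/10) = 1.358e+09.
L_eq = 10·log₁₀(1.358e+09/80) = 72.30 dB(A).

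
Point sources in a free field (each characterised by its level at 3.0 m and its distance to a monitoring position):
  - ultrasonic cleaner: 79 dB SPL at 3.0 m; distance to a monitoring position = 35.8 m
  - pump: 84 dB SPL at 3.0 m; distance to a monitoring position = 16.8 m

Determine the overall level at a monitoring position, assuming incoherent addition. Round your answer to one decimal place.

69.3 dB SPL

Apply inverse-square spreading to bring every level to the receiver, then sum 10^(L/10).
ultrasonic cleaner: 79 − 20·log₁₀(35.8/3.0) = 79 − 21.54 = 57.46 dB SPL.
pump: 84 − 20·log₁₀(16.8/3.0) = 84 − 14.96 = 69.04 dB SPL.
Σ 10^(L/10) = 8.568e+06 → L_total = 10·log₁₀(8.568e+06) = 69.33 dB SPL.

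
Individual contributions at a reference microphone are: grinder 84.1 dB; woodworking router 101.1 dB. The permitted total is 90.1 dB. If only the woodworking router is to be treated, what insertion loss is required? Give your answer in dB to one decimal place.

Everything except the woodworking router sums to 10^(84.1/10) = 2.570e+08 in linear terms, 84.10 dB.
To meet 90.1 dB overall, the treated woodworking router may contribute at most 10^(90.1/10) − 2.570e+08 = 7.663e+08, i.e. 88.84 dB.
Required insertion loss = 101.1 − 88.84 = 12.26 dB.

12.3 dB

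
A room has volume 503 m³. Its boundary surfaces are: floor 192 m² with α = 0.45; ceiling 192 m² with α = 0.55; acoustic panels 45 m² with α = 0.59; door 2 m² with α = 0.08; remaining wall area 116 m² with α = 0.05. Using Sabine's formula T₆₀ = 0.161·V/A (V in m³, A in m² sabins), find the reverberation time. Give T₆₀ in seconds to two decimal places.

0.36 s

Total absorption A = 192·0.45 + 192·0.55 + 45·0.59 + 2·0.08 + 116·0.05 = 224.51 m² sabins.
T₆₀ = 0.161·V/A = 0.161·503/224.51 = 0.361 s.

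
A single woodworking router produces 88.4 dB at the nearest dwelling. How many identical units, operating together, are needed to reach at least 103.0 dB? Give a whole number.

Need L₁ + 10·log₁₀ N ≥ 103.0, i.e. log₁₀ N ≥ 1.46.
N ≥ 10^(14.6/10) = 28.840, so N = 29.

29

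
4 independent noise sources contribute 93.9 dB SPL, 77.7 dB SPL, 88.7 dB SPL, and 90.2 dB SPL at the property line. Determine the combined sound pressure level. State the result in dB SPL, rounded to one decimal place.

For uncorrelated sources the intensities add, so convert each level to linear form, sum, and take 10·log₁₀ of the total.
Σ 10^(L/10) = 10^(93.9/10) + 10^(77.7/10) + 10^(88.7/10) + 10^(90.2/10) = 4.302e+09.
L_total = 10·log₁₀(4.302e+09) = 96.34 dB SPL.

96.3 dB SPL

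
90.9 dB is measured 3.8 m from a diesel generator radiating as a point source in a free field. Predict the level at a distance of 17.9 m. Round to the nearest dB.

Spherical spreading from a point source gives a 20·log₁₀(r₂/r₁) drop.
L₂ = 90.9 − 20·log₁₀(17.9/3.8) = 90.9 − 13.461 = 77.44 dB.

77 dB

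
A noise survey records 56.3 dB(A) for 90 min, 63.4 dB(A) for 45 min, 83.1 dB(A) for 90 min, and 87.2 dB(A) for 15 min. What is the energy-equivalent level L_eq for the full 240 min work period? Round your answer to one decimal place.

80.4 dB(A)

The energy average is taken in the linear domain: L_eq = 10·log₁₀[(Σ tᵢ·10^(Lᵢ/10))/T], T = 240 min.
Σ tᵢ·10^(Lᵢ/10) = 90·10^(56.3/10) + 45·10^(63.4/10) + 90·10^(83.1/10) + 15·10^(87.2/10) = 2.638e+10.
L_eq = 10·log₁₀(2.638e+10/240) = 80.41 dB(A).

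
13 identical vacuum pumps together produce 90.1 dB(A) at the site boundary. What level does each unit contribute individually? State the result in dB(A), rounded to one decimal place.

For N identical incoherent sources L_total = L₁ + 10·log₁₀ N, so L₁ = 90.1 − 10·log₁₀(13) = 90.1 − 11.139.

79.0 dB(A)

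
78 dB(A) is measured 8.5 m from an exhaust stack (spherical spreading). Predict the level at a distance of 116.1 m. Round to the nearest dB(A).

55 dB(A)

Point-source attenuation: ΔL = 20·log₁₀(r₂/r₁) = 20·log₁₀(116.1/8.5) = 22.708 dB.
L₂ = 78 − 20·log₁₀(116.1/8.5) = 78 − 22.708 = 55.29 dB(A).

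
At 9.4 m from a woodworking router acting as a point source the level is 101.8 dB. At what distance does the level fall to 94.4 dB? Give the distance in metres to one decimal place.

22.0 m

The 7.4 dB drop corresponds to a distance ratio of 10^(7.4/20) for a point source.
r₂ = 9.4·10^((101.8−94.4)/20) = 9.4·10^(7.4/20) = 22.04 m.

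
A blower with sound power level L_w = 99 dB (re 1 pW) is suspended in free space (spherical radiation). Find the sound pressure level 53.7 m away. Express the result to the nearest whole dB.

53 dB

L_p = L_w − 10·log₁₀(4π·r²) with r = 53.7 m.
4π·r² = 3.624e+04 m², 10·log₁₀ of that is 45.592 dB.
L_p = 99 − 45.592 = 53.41 dB.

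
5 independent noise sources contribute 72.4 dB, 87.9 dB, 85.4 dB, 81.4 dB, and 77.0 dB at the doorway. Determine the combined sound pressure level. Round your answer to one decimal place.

90.7 dB

For uncorrelated sources the intensities add, so convert each level to linear form, sum, and take 10·log₁₀ of the total.
Σ 10^(L/10) = 10^(72.4/10) + 10^(87.9/10) + 10^(85.4/10) + 10^(81.4/10) + 10^(77.0/10) = 1.169e+09.
L_total = 10·log₁₀(1.169e+09) = 90.68 dB.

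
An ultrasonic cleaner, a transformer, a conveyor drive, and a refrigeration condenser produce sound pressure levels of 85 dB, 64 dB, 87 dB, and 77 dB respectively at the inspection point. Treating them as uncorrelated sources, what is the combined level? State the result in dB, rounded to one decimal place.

89.4 dB

Incoherent sources combine by intensity addition: L_total = 10·log₁₀(Σ 10^(L_i/10)).
Σ 10^(L/10) = 10^(85/10) + 10^(64/10) + 10^(87/10) + 10^(77/10) = 8.700e+08.
L_total = 10·log₁₀(8.700e+08) = 89.40 dB.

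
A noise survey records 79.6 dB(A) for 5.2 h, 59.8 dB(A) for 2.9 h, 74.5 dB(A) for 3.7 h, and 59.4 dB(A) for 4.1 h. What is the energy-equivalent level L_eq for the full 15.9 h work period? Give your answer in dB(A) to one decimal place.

75.7 dB(A)

Weight each interval's intensity by its duration and average over T = 15.9 h:
Σ tᵢ·10^(Lᵢ/10) = 5.2·10^(79.6/10) + 2.9·10^(59.8/10) + 3.7·10^(74.5/10) + 4.1·10^(59.4/10) = 5.849e+08.
L_eq = 10·log₁₀(5.849e+08/15.9) = 75.66 dB(A).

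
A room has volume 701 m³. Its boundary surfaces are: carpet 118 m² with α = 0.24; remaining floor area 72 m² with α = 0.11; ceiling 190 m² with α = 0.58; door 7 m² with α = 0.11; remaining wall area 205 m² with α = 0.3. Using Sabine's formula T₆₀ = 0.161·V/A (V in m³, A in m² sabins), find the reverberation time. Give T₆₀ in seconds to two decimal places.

A = Σ Sᵢαᵢ = 118·0.24 + 72·0.11 + 190·0.58 + 7·0.11 + 205·0.3 = 208.71 m².
T₆₀ = 0.161·V/A = 0.161·701/208.71 = 0.541 s.

0.54 s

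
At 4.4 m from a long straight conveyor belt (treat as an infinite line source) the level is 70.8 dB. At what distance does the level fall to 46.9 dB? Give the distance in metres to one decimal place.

1080.1 m

The 23.9 dB drop corresponds to a distance ratio of 10^(23.9/10) for a line source.
r₂ = 4.4·10^((70.8−46.9)/10) = 4.4·10^(23.9/10) = 1080.07 m.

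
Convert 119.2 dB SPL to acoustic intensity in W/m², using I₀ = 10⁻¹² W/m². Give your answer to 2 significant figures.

0.83 W/m²

L = 10·log₁₀(I/I₀) ⇒ I = I₀·10^(L/10) = 10⁻¹² × 10^11.92.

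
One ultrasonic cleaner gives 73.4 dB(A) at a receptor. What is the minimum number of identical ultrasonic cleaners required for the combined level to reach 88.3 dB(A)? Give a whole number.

Need L₁ + 10·log₁₀ N ≥ 88.3, i.e. log₁₀ N ≥ 1.49.
N ≥ 10^(14.9/10) = 30.903, so N = 31.

31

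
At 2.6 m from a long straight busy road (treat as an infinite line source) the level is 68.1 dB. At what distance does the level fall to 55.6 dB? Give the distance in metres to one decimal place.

46.2 m

For a line source L₁ − L₂ = 10·log₁₀(r₂/r₁), so r₂ = r₁·10^((L₁−L₂)/10).
r₂ = 2.6·10^((68.1−55.6)/10) = 2.6·10^(12.5/10) = 46.24 m.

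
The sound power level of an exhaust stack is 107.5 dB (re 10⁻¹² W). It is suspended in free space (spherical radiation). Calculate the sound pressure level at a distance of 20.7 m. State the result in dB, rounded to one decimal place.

70.2 dB

Free-field spherical radiation: L_p = L_w − 10·log₁₀(4π·r²), r = 20.7 m.
4π·r² = 5385 m², 10·log₁₀ of that is 37.312 dB.
L_p = 107.5 − 37.312 = 70.19 dB.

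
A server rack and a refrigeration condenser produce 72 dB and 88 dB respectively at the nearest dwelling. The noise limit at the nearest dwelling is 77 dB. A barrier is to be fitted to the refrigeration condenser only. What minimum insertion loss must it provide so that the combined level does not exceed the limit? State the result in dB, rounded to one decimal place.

Fixed contribution from the other source: Σ 10^(L/10) = 10^(72/10) = 1.585e+07 (72.00 dB).
The limit corresponds to 10^(77/10) = 5.012e+07; subtracting the fixed part leaves 3.427e+07 for the refrigeration condenser, i.e. 75.35 dB.
So the refrigeration condenser must be reduced from 88 to 75.35 dB: IL = 12.65 dB.

12.7 dB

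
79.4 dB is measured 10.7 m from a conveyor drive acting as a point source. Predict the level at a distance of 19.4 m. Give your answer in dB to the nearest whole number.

74 dB

For a point source, L₂ = L₁ − 20·log₁₀(r₂/r₁).
L₂ = 79.4 − 20·log₁₀(19.4/10.7) = 79.4 − 5.168 = 74.23 dB.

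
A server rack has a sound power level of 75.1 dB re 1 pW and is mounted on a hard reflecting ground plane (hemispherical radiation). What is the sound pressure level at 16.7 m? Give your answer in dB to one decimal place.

42.7 dB

The power spreads over a hemisphere of area 2π·r², so L_p = L_w − 10·log₁₀(2π·r²).
2π·r² = 1752 m², 10·log₁₀ of that is 32.436 dB.
L_p = 75.1 − 32.436 = 42.66 dB.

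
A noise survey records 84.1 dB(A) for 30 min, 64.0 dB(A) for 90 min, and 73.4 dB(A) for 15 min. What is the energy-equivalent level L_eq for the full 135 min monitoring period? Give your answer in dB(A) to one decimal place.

77.9 dB(A)

L_eq = 10·log₁₀[(1/T)·Σ tᵢ·10^(Lᵢ/10)] with T = 135 min.
Σ tᵢ·10^(Lᵢ/10) = 30·10^(84.1/10) + 90·10^(64.0/10) + 15·10^(73.4/10) = 8.265e+09.
L_eq = 10·log₁₀(8.265e+09/135) = 77.87 dB(A).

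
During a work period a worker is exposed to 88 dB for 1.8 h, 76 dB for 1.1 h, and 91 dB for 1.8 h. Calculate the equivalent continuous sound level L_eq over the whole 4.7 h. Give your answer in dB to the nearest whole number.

Weight each interval's intensity by its duration and average over T = 4.7 h:
Σ tᵢ·10^(Lᵢ/10) = 1.8·10^(88/10) + 1.1·10^(76/10) + 1.8·10^(91/10) = 3.446e+09.
L_eq = 10·log₁₀(3.446e+09/4.7) = 88.65 dB.

89 dB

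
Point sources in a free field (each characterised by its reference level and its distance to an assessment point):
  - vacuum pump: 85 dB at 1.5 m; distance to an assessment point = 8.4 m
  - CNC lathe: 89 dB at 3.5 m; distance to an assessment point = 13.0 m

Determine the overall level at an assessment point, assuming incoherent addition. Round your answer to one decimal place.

78.3 dB

First find each source's level at the receiver (point-source: −20·log₁₀(r/r_ref)), then combine on an intensity basis.
vacuum pump: 85 − 20·log₁₀(8.4/1.5) = 85 − 14.96 = 70.04 dB.
CNC lathe: 89 − 20·log₁₀(13.0/3.5) = 89 − 11.40 = 77.60 dB.
Σ 10^(L/10) = 6.766e+07 → L_total = 10·log₁₀(6.766e+07) = 78.30 dB.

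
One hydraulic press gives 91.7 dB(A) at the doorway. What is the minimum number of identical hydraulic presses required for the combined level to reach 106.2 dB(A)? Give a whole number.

29

N identical sources give L₁ + 10·log₁₀ N, so require 10·log₁₀ N ≥ 106.2 − 91.7 = 14.5 dB.
N ≥ 10^(14.5/10) = 28.184, so N = 29.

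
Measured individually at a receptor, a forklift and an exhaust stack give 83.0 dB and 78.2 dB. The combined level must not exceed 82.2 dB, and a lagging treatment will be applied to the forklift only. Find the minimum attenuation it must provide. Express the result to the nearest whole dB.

3 dB

The untreated sources together contribute 10^(78.2/10) = 6.607e+07, i.e. 78.20 dB.
The limit corresponds to 10^(82.2/10) = 1.660e+08; subtracting the fixed part leaves 9.989e+07 for the forklift, i.e. 80.00 dB.
Required insertion loss = 83.0 − 80.00 = 3.00 dB.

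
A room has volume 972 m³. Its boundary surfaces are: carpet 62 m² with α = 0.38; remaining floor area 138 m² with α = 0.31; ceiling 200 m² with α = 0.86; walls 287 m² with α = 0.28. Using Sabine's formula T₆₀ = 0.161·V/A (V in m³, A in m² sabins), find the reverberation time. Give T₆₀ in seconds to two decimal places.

Summing Sᵢαᵢ: 62·0.38 + 138·0.31 + 200·0.86 + 287·0.28 = 318.70 m².
T₆₀ = 0.161·V/A = 0.161·972/318.70 = 0.491 s.

0.49 s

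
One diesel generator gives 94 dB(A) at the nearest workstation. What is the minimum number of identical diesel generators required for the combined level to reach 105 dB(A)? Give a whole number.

13

Need L₁ + 10·log₁₀ N ≥ 105, i.e. log₁₀ N ≥ 1.10.
N ≥ 10^(11.0/10) = 12.589, so N = 13.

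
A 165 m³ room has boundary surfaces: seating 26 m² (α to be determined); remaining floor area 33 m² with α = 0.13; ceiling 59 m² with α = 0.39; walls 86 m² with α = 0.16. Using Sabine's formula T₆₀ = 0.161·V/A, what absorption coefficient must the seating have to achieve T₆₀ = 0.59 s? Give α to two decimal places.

Required total absorption A = 0.161·165/0.59 = 45.03 m².
Absorption from the other surfaces = 33·0.13 + 59·0.39 + 86·0.16 = 41.06 m², so the seating must supply 3.97 m² over 26 m².
α = 3.97/26 = 0.153.

0.15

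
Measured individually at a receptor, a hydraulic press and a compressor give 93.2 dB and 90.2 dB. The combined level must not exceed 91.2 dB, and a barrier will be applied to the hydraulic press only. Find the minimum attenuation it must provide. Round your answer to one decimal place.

Everything except the hydraulic press sums to 10^(90.2/10) = 1.047e+09 in linear terms, 90.20 dB.
To meet 91.2 dB overall, the treated hydraulic press may contribute at most 10^(91.2/10) − 1.047e+09 = 2.711e+08, i.e. 84.33 dB.
So the hydraulic press must be reduced from 93.2 to 84.33 dB: IL = 8.87 dB.

8.9 dB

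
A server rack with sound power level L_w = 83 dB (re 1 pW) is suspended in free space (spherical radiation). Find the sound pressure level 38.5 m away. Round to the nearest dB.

40 dB

L_p = L_w − 10·log₁₀(4π·r²) with r = 38.5 m.
4π·r² = 1.863e+04 m², 10·log₁₀ of that is 42.701 dB.
L_p = 83 − 42.701 = 40.30 dB.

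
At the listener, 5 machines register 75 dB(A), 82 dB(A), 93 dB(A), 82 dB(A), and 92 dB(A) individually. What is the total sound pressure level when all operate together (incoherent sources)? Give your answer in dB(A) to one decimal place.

For uncorrelated sources the intensities add, so convert each level to linear form, sum, and take 10·log₁₀ of the total.
Σ 10^(L/10) = 10^(75/10) + 10^(82/10) + 10^(93/10) + 10^(82/10) + 10^(92/10) = 3.929e+09.
L_total = 10·log₁₀(3.929e+09) = 95.94 dB(A).

95.9 dB(A)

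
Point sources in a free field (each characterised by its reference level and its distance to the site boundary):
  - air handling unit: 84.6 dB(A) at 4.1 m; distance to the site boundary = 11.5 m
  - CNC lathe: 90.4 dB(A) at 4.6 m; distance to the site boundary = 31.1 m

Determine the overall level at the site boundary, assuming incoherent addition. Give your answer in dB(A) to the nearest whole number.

78 dB(A)

First find each source's level at the receiver (point-source: −20·log₁₀(r/r_ref)), then combine on an intensity basis.
air handling unit: 84.6 − 20·log₁₀(11.5/4.1) = 84.6 − 8.96 = 75.64 dB(A).
CNC lathe: 90.4 − 20·log₁₀(31.1/4.6) = 90.4 − 16.60 = 73.80 dB(A).
Σ 10^(L/10) = 6.065e+07 → L_total = 10·log₁₀(6.065e+07) = 77.83 dB(A).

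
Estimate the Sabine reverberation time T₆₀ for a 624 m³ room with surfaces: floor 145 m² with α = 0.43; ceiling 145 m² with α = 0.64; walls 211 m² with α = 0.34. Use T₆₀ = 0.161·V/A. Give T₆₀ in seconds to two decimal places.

A = Σ Sᵢαᵢ = 145·0.43 + 145·0.64 + 211·0.34 = 226.89 m².
T₆₀ = 0.161 × 624 / 226.89 = 0.443 s.

0.44 s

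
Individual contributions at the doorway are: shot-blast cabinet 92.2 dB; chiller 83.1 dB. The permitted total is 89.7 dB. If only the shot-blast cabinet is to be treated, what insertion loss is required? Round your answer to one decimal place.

3.6 dB

Everything except the shot-blast cabinet sums to 10^(83.1/10) = 2.042e+08 in linear terms, 83.10 dB.
To meet 89.7 dB overall, the treated shot-blast cabinet may contribute at most 10^(89.7/10) − 2.042e+08 = 7.291e+08, i.e. 88.63 dB.
Required insertion loss = 92.2 − 88.63 = 3.57 dB.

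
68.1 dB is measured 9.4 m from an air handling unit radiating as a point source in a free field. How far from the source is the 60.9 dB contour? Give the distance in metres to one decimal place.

For a point source L₁ − L₂ = 20·log₁₀(r₂/r₁), so r₂ = r₁·10^((L₁−L₂)/20).
r₂ = 9.4·10^((68.1−60.9)/20) = 9.4·10^(7.2/20) = 21.53 m.

21.5 m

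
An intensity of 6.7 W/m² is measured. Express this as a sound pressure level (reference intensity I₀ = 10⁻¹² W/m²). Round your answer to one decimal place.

I/I₀ = 6.7/10⁻¹² = 6.7×10^12, and L = 10·log₁₀(I/I₀).
L = 10·(0.8261 + 12) = 128.26 dB.

128.3 dB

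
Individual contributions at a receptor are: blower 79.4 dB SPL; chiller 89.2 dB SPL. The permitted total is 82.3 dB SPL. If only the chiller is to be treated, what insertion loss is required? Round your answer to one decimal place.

Everything except the chiller sums to 10^(79.4/10) = 8.710e+07 in linear terms, 79.40 dB SPL.
To meet 82.3 dB SPL overall, the treated chiller may contribute at most 10^(82.3/10) − 8.710e+07 = 8.273e+07, i.e. 79.18 dB SPL.
Required insertion loss = 89.2 − 79.18 = 10.02 dB.

10.0 dB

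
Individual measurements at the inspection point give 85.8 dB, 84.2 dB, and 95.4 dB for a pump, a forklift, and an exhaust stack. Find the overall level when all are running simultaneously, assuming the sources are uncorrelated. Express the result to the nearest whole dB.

96 dB

For uncorrelated sources the intensities add, so convert each level to linear form, sum, and take 10·log₁₀ of the total.
Σ 10^(L/10) = 10^(85.8/10) + 10^(84.2/10) + 10^(95.4/10) = 4.111e+09.
L_total = 10·log₁₀(4.111e+09) = 96.14 dB.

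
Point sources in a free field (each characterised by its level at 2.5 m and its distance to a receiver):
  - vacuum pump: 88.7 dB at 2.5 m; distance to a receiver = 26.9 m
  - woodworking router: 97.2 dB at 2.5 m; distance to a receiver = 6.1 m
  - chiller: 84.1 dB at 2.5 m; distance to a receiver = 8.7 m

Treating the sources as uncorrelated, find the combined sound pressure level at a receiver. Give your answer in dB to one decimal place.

First find each source's level at the receiver (point-source: −20·log₁₀(r/r_ref)), then combine on an intensity basis.
vacuum pump: 88.7 − 20·log₁₀(26.9/2.5) = 88.7 − 20.64 = 68.06 dB.
woodworking router: 97.2 − 20·log₁₀(6.1/2.5) = 97.2 − 7.75 = 89.45 dB.
chiller: 84.1 − 20·log₁₀(8.7/2.5) = 84.1 − 10.83 = 73.27 dB.
Σ 10^(L/10) = 9.091e+08 → L_total = 10·log₁₀(9.091e+08) = 89.59 dB.

89.6 dB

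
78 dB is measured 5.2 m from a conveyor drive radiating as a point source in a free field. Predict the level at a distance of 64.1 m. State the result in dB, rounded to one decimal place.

For a point source, L₂ = L₁ − 20·log₁₀(r₂/r₁).
L₂ = 78 − 20·log₁₀(64.1/5.2) = 78 − 21.817 = 56.18 dB.

56.2 dB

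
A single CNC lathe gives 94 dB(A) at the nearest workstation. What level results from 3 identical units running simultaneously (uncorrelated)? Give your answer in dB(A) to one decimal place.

98.8 dB(A)

N identical incoherent sources raise the level by 10·log₁₀ N.
L_total = 94 + 10·log₁₀(3) = 94 + 4.771 = 98.77 dB(A).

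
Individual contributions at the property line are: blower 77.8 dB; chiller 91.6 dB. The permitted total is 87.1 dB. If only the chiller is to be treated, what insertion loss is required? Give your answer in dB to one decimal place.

5.0 dB

Everything except the chiller sums to 10^(77.8/10) = 6.026e+07 in linear terms, 77.80 dB.
The limit corresponds to 10^(87.1/10) = 5.129e+08; subtracting the fixed part leaves 4.526e+08 for the chiller, i.e. 86.56 dB.
So the chiller must be reduced from 91.6 to 86.56 dB: IL = 5.04 dB.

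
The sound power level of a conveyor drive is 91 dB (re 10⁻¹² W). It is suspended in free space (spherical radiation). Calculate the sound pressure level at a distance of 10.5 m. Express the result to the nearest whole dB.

Free-field spherical radiation: L_p = L_w − 10·log₁₀(4π·r²), r = 10.5 m.
4π·r² = 1385 m², 10·log₁₀ of that is 31.416 dB.
L_p = 91 − 31.416 = 59.58 dB.

60 dB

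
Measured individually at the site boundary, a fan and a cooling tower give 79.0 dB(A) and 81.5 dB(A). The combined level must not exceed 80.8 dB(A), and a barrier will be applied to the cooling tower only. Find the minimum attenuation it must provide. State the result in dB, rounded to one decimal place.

5.4 dB

The untreated sources together contribute 10^(79.0/10) = 7.943e+07, i.e. 79.00 dB(A).
To meet 80.8 dB(A) overall, the treated cooling tower may contribute at most 10^(80.8/10) − 7.943e+07 = 4.079e+07, i.e. 76.11 dB(A).
Required insertion loss = 81.5 − 76.11 = 5.39 dB.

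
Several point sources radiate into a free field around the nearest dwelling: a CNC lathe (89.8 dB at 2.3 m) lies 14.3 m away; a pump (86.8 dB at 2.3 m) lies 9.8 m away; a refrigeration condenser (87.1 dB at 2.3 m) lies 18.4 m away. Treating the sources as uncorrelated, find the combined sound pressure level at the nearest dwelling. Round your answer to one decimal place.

Propagate each source to the receiver with L = L_ref − 20·log₁₀(r/r_ref), then add intensities.
CNC lathe: 89.8 − 20·log₁₀(14.3/2.3) = 89.8 − 15.87 = 73.93 dB.
pump: 86.8 − 20·log₁₀(9.8/2.3) = 86.8 − 12.59 = 74.21 dB.
refrigeration condenser: 87.1 − 20·log₁₀(18.4/2.3) = 87.1 − 18.06 = 69.04 dB.
Σ 10^(L/10) = 5.908e+07 → L_total = 10·log₁₀(5.908e+07) = 77.71 dB.

77.7 dB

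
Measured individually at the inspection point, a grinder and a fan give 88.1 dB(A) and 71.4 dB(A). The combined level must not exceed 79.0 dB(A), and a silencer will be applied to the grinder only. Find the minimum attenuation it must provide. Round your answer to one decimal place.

9.9 dB

Fixed contribution from the other source: Σ 10^(L/10) = 10^(71.4/10) = 1.380e+07 (71.40 dB(A)).
To meet 79.0 dB(A) overall, the treated grinder may contribute at most 10^(79.0/10) − 1.380e+07 = 6.563e+07, i.e. 78.17 dB(A).
Required insertion loss = 88.1 − 78.17 = 9.93 dB.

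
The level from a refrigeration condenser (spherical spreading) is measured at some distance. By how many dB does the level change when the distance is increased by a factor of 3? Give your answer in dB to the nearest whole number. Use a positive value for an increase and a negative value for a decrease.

-10 dB

Point-source spreading: ΔL = −20·log₁₀(r₂/r₁).
ΔL = −20·log₁₀(3) = -9.54 dB.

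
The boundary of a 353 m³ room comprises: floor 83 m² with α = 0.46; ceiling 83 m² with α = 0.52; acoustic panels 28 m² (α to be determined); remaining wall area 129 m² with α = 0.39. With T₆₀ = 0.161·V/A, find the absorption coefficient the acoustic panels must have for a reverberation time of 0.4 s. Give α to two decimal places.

0.37

Required total absorption A = 0.161·353/0.4 = 142.08 m².
Absorption from the other surfaces = 83·0.46 + 83·0.52 + 129·0.39 = 131.65 m², so the acoustic panels must supply 10.43 m² over 28 m².
α = 10.43/28 = 0.373.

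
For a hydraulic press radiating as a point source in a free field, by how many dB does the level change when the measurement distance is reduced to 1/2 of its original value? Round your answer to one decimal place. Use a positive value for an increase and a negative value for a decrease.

+6.0 dB

With spherical spreading the level changes by −20·log₁₀(r₂/r₁).
ΔL = −20·log₁₀(0.5) = +6.02 dB.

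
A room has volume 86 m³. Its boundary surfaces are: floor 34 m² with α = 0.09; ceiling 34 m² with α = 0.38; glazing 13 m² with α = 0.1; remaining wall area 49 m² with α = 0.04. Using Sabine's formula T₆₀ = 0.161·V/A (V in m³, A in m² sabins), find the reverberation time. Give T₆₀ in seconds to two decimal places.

0.72 s

Summing Sᵢαᵢ: 34·0.09 + 34·0.38 + 13·0.1 + 49·0.04 = 19.24 m².
T₆₀ = 0.161·V/A = 0.161·86/19.24 = 0.720 s.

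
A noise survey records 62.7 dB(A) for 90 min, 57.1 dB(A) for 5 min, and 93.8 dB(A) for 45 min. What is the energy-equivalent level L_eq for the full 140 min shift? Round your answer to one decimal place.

L_eq = 10·log₁₀[(1/T)·Σ tᵢ·10^(Lᵢ/10)] with T = 140 min.
Σ tᵢ·10^(Lᵢ/10) = 90·10^(62.7/10) + 5·10^(57.1/10) + 45·10^(93.8/10) = 1.081e+11.
L_eq = 10·log₁₀(1.081e+11/140) = 88.88 dB(A).

88.9 dB(A)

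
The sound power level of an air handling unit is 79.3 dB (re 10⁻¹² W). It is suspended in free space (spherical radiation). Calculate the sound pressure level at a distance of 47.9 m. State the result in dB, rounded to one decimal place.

The power spreads over a sphere of area 4π·r², so L_p = L_w − 10·log₁₀(4π·r²).
4π·r² = 2.883e+04 m², 10·log₁₀ of that is 44.599 dB.
L_p = 79.3 − 44.599 = 34.70 dB.

34.7 dB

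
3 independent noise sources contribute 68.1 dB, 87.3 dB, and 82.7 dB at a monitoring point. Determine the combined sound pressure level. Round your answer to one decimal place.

88.6 dB

Incoherent sources combine by intensity addition: L_total = 10·log₁₀(Σ 10^(L_i/10)).
Σ 10^(L/10) = 10^(68.1/10) + 10^(87.3/10) + 10^(82.7/10) = 7.297e+08.
L_total = 10·log₁₀(7.297e+08) = 88.63 dB.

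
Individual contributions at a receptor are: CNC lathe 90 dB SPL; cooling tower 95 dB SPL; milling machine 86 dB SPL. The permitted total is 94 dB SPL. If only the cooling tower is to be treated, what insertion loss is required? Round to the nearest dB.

Fixed contribution from the other sources: Σ 10^(L/10) = 10^(90/10) + 10^(86/10) = 1.398e+09 (91.46 dB SPL).
The limit corresponds to 10^(94/10) = 2.512e+09; subtracting the fixed part leaves 1.114e+09 for the cooling tower, i.e. 90.47 dB SPL.
So the cooling tower must be reduced from 95 to 90.47 dB SPL: IL = 4.53 dB.

5 dB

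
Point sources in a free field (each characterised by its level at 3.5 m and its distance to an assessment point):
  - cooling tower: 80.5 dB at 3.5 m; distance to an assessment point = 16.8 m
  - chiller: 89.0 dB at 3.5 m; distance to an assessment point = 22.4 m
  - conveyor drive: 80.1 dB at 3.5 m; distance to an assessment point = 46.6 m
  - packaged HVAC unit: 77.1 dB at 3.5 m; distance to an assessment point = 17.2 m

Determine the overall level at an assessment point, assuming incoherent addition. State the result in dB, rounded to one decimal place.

74.3 dB

First find each source's level at the receiver (point-source: −20·log₁₀(r/r_ref)), then combine on an intensity basis.
cooling tower: 80.5 − 20·log₁₀(16.8/3.5) = 80.5 − 13.62 = 66.88 dB.
chiller: 89.0 − 20·log₁₀(22.4/3.5) = 89.0 − 16.12 = 72.88 dB.
conveyor drive: 80.1 − 20·log₁₀(46.6/3.5) = 80.1 − 22.49 = 57.61 dB.
packaged HVAC unit: 77.1 − 20·log₁₀(17.2/3.5) = 77.1 − 13.83 = 63.27 dB.
Σ 10^(L/10) = 2.696e+07 → L_total = 10·log₁₀(2.696e+07) = 74.31 dB.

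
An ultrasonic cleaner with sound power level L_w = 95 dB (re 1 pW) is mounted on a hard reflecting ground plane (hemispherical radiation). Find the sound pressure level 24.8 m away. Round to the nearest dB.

L_p = L_w − 10·log₁₀(2π·r²) with r = 24.8 m.
2π·r² = 3864 m², 10·log₁₀ of that is 35.871 dB.
L_p = 95 − 35.871 = 59.13 dB.

59 dB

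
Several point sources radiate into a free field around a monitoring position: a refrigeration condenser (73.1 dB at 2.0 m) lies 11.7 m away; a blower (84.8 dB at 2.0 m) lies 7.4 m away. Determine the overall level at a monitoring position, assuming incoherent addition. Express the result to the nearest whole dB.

First find each source's level at the receiver (point-source: −20·log₁₀(r/r_ref)), then combine on an intensity basis.
refrigeration condenser: 73.1 − 20·log₁₀(11.7/2.0) = 73.1 − 15.34 = 57.76 dB.
blower: 84.8 − 20·log₁₀(7.4/2.0) = 84.8 − 11.36 = 73.44 dB.
Σ 10^(L/10) = 2.266e+07 → L_total = 10·log₁₀(2.266e+07) = 73.55 dB.

74 dB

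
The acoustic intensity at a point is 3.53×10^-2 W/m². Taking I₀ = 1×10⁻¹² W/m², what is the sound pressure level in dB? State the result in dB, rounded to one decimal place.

Dividing by I₀ shifts the exponent by 12: I/I₀ = 3.53×10^10.
L = 10·(0.5478 + 10) = 105.48 dB.

105.5 dB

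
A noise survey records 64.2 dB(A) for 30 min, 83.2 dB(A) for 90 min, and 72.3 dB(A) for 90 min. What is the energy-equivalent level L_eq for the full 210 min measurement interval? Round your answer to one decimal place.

Weight each interval's intensity by its duration and average over T = 210 min:
Σ tᵢ·10^(Lᵢ/10) = 30·10^(64.2/10) + 90·10^(83.2/10) + 90·10^(72.3/10) = 2.041e+10.
L_eq = 10·log₁₀(2.041e+10/210) = 79.88 dB(A).

79.9 dB(A)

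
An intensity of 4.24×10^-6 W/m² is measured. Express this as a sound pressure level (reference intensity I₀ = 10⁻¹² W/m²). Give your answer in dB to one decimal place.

I/I₀ = 4.24×10^-6/10⁻¹² = 4.24×10^6, and L = 10·log₁₀(I/I₀).
L = 10·(0.6274 + 6) = 66.27 dB.

66.3 dB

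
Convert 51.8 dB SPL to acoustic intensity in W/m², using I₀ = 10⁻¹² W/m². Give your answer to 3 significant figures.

1.51e-07 W/m²

I = I₀·10^(L/10) = 10⁻¹² × 10^(51.8/10) = 10^(-6.820).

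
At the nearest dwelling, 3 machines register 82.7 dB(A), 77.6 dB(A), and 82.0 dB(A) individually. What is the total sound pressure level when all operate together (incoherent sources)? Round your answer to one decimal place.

Incoherent sources combine by intensity addition: L_total = 10·log₁₀(Σ 10^(L_i/10)).
Σ 10^(L/10) = 10^(82.7/10) + 10^(77.6/10) + 10^(82.0/10) = 4.022e+08.
L_total = 10·log₁₀(4.022e+08) = 86.04 dB(A).

86.0 dB(A)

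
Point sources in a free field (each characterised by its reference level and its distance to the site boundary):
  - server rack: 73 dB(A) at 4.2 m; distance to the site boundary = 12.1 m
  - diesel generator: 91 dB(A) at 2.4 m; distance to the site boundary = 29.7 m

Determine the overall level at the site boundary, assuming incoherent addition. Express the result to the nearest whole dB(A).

70 dB(A)

First find each source's level at the receiver (point-source: −20·log₁₀(r/r_ref)), then combine on an intensity basis.
server rack: 73 − 20·log₁₀(12.1/4.2) = 73 − 9.19 = 63.81 dB(A).
diesel generator: 91 − 20·log₁₀(29.7/2.4) = 91 − 21.85 = 69.15 dB(A).
Σ 10^(L/10) = 1.062e+07 → L_total = 10·log₁₀(1.062e+07) = 70.26 dB(A).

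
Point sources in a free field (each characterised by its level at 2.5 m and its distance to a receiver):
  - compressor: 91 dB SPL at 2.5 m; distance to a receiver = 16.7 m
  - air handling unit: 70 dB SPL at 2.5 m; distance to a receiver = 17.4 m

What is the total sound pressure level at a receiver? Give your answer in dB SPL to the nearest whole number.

75 dB SPL

Propagate each source to the receiver with L = L_ref − 20·log₁₀(r/r_ref), then add intensities.
compressor: 91 − 20·log₁₀(16.7/2.5) = 91 − 16.50 = 74.50 dB SPL.
air handling unit: 70 − 20·log₁₀(17.4/2.5) = 70 − 16.85 = 53.15 dB SPL.
Σ 10^(L/10) = 2.842e+07 → L_total = 10·log₁₀(2.842e+07) = 74.54 dB SPL.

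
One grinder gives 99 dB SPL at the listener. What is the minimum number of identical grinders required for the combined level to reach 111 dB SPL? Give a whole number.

16

N identical sources give L₁ + 10·log₁₀ N, so require 10·log₁₀ N ≥ 111 − 99 = 12.0 dB.
N ≥ 10^(12.0/10) = 15.849, so N = 16.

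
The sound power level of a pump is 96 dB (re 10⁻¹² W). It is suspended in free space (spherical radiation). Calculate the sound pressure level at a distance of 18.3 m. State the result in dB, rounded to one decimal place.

59.8 dB

Free-field spherical radiation: L_p = L_w − 10·log₁₀(4π·r²), r = 18.3 m.
4π·r² = 4208 m², 10·log₁₀ of that is 36.241 dB.
L_p = 96 − 36.241 = 59.76 dB.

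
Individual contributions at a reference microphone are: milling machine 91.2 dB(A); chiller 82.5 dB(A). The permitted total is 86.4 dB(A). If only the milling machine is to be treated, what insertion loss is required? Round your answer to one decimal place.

7.1 dB

Everything except the milling machine sums to 10^(82.5/10) = 1.778e+08 in linear terms, 82.50 dB(A).
The limit corresponds to 10^(86.4/10) = 4.365e+08; subtracting the fixed part leaves 2.587e+08 for the milling machine, i.e. 84.13 dB(A).
Required insertion loss = 91.2 − 84.13 = 7.07 dB.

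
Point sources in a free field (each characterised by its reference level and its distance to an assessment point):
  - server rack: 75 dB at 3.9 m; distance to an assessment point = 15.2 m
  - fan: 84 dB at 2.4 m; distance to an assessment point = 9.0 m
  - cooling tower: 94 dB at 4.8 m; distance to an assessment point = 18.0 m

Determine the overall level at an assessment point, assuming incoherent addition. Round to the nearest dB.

First find each source's level at the receiver (point-source: −20·log₁₀(r/r_ref)), then combine on an intensity basis.
server rack: 75 − 20·log₁₀(15.2/3.9) = 75 − 11.82 = 63.18 dB.
fan: 84 − 20·log₁₀(9.0/2.4) = 84 − 11.48 = 72.52 dB.
cooling tower: 94 − 20·log₁₀(18.0/4.8) = 94 − 11.48 = 82.52 dB.
Σ 10^(L/10) = 1.986e+08 → L_total = 10·log₁₀(1.986e+08) = 82.98 dB.

83 dB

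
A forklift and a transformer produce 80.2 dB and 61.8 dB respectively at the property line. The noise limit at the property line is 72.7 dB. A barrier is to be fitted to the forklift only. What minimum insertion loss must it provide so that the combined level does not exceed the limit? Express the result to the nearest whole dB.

Fixed contribution from the other source: Σ 10^(L/10) = 10^(61.8/10) = 1.514e+06 (61.80 dB).
To meet 72.7 dB overall, the treated forklift may contribute at most 10^(72.7/10) − 1.514e+06 = 1.711e+07, i.e. 72.33 dB.
Required insertion loss = 80.2 − 72.33 = 7.87 dB.

8 dB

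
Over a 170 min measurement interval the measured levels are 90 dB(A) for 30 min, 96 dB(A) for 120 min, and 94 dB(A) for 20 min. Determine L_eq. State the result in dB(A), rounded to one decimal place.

95.2 dB(A)

The energy average is taken in the linear domain: L_eq = 10·log₁₀[(Σ tᵢ·10^(Lᵢ/10))/T], T = 170 min.
Σ tᵢ·10^(Lᵢ/10) = 30·10^(90/10) + 120·10^(96/10) + 20·10^(94/10) = 5.580e+11.
L_eq = 10·log₁₀(5.580e+11/170) = 95.16 dB(A).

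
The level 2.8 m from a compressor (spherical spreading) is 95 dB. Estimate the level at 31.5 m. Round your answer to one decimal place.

74.0 dB

For a point source, L₂ = L₁ − 20·log₁₀(r₂/r₁).
L₂ = 95 − 20·log₁₀(31.5/2.8) = 95 − 21.023 = 73.98 dB.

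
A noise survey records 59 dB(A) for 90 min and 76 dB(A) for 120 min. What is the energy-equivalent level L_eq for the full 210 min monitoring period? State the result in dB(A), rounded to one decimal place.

Weight each interval's intensity by its duration and average over T = 210 min:
Σ tᵢ·10^(Lᵢ/10) = 90·10^(59/10) + 120·10^(76/10) = 4.849e+09.
L_eq = 10·log₁₀(4.849e+09/210) = 73.63 dB(A).

73.6 dB(A)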